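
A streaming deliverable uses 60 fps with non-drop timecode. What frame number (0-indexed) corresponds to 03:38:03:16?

Total seconds to the label: (3 × 3600 + 38 × 60 + 3) = 13083.
Frame index = 13083 × 60 + 16 = 784996.

frame 784996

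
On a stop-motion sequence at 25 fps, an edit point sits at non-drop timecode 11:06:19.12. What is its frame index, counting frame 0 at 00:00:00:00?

Total seconds to the label: (11 × 3600 + 6 × 60 + 19) = 39979.
Frame index = 39979 × 25 + 12 = 999487.

999487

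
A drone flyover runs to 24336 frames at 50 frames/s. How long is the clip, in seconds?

486.72 seconds

Running time = 24336 / (50) = 486.72 s.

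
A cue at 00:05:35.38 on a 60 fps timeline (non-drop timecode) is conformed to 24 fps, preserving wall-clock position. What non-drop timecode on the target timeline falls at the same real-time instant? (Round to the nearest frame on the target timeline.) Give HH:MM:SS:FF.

00:05:35:15

Source frame index: (0×3600 + 5×60 + 35) × 60 + 38 = 20138.
Real time: 20138 / (60) = 10069/30 s.
Target frame: (10069/30) × (24) = 40276/5 ≈ 8055.200 → 8055.
At 24 labels/s: frame 8055 → 00:05:35:15.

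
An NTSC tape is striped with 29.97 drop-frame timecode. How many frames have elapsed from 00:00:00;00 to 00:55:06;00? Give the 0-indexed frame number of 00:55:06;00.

Complete 10-minute blocks: 5, each 17982 frames → 89910.
Remaining 5 whole minutes in the current block: 1800 + 4 × 1798 = 8992 frames.
Within the current minute: 6 × 30 + 0 − 2 = 178 (labels ;00/;01 skipped at this minute). Total = 89910 + 8992 + 178 = 99080.

99080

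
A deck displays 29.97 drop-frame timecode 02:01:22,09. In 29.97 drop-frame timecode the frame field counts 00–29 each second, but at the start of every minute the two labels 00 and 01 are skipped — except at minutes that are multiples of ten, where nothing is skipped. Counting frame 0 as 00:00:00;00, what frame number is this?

218251

As if non-drop at 30 labels/s: (2 × 3600 + 1 × 60 + 22) × 30 + 9 = 218469.
Minute boundaries passed: 121; those not divisible by 10: 121 − 12 = 109; dropped labels = 2 × 109 = 218.
Actual frame index = 218469 − 218 = 218251.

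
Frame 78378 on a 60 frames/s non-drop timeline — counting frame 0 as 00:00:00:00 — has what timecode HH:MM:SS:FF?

00:21:46:18

78378 ÷ 60 = 1306 full seconds, remainder 18 frames.
1306 s = 0 h 21 min 46 s.
Timecode: 00:21:46:18.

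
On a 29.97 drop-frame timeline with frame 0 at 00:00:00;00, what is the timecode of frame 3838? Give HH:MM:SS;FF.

Each 10-minute DF block holds 10 × 60 × 30 − 9 × 2 = 17982 frames. 3838 ÷ 17982 → 0 full blocks, remainder 3838.
Within the partial block the first minute is 1800 frames and each further minute 1798, so 2 further minute boundaries passed. Total skipped labels = 18 × 0 + 2 × 2 = 4.
Non-drop label index = 3838 + 4 = 3842; at 30 labels/s that is 00:02:08:02, i.e. DF 00:02:08;02.

00:02:08;02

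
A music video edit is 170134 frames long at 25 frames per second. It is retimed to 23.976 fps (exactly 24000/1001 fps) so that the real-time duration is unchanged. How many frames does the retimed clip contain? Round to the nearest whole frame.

Frames at target rate = 170134 × (24000/1001) / (25) = 163328640/1001 ≈ 163165.475.
Nearest whole frame: 163165.

163165 frames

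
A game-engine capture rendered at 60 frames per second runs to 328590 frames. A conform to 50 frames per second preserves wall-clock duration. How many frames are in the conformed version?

Target frames = source frames × (target rate / source rate) = 328590 × (50)/(60) = 328590 × 5/6 = 273825.

273825 frames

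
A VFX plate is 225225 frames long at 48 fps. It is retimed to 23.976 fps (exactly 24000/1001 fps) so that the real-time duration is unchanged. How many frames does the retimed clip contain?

112500 frames

Target frames = source frames × (target rate / source rate) = 225225 × (24000/1001)/(48) = 225225 × 500/1001 = 112500.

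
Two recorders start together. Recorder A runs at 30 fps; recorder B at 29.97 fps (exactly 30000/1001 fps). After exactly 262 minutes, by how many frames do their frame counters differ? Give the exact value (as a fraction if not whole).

262 min = 15720 s.
A emits 30 × 15720 = 471600 frames; B emits 30000/1001 × 15720 = 471600000/1001.
Difference = 471600/1001 frames (≈ 471.1289); B is behind A.

471600/1001 frames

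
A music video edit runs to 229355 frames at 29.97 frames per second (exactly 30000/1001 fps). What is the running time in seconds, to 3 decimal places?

Running time = 229355 × 1001/30000 = 45916871/6000 s ≈ 7652.812 s.

7652.812 seconds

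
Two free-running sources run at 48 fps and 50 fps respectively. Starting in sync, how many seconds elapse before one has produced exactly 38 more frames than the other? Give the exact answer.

19 seconds

The gap grows by |50 − 48| = 2 frames per second.
Time for a 38-frame gap: 38 ÷ (2) = 19 s.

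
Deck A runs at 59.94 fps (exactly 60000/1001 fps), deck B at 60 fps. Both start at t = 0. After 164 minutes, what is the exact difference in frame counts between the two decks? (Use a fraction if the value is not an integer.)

590400/1001 frames

164 min = 9840 s.
A emits 60000/1001 × 9840 = 590400000/1001 frames; B emits 60 × 9840 = 590400.
Difference = 590400/1001 frames (≈ 589.8102); B is ahead of A.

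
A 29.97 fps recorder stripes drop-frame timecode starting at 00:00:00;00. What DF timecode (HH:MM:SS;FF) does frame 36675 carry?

Each 10-minute DF block holds 10 × 60 × 30 − 9 × 2 = 17982 frames. 36675 ÷ 17982 → 2 full blocks, remainder 711.
Within the partial block the first minute is 1800 frames and each further minute 1798, so 0 further minute boundaries passed. Total skipped labels = 18 × 2 + 2 × 0 = 36.
Non-drop label index = 36675 + 36 = 36711; at 30 labels/s that is 00:20:23:21, i.e. DF 00:20:23;21.

00:20:23;21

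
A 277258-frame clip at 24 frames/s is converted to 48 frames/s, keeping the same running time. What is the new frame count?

Target frames = source frames × (target rate / source rate) = 277258 × (48)/(24) = 277258 × 2 = 554516.

554516 frames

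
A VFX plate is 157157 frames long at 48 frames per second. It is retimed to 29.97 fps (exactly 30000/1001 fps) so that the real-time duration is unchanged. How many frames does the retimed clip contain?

Target frames = source frames × (target rate / source rate) = 157157 × (30000/1001)/(48) = 157157 × 625/1001 = 98125.

98125 frames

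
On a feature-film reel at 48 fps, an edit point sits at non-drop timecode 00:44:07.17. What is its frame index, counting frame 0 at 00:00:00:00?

127073

Total seconds to the label: (0 × 3600 + 44 × 60 + 7) = 2647.
Frame index = 2647 × 48 + 17 = 127073.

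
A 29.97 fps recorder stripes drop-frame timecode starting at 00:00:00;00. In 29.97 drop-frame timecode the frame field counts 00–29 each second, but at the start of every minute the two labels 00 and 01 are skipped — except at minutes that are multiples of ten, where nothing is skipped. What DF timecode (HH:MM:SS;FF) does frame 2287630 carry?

21:12:10;20

Ten DF minutes hold 17982 frames, so frame 2287630 lies in block 127 (frames 2283714–2301695) with 3916 frames into that block.
The block's first minute is 1800 frames and the rest 1798 each; 3916 frames reaches minute 2, so 127 × 18 + 2 × 2 = 2290 labels have been skipped so far.
Adding those back, label number 2287630 + 2290 = 2289920 at 30 labels/s is 76330 s + 20 f = 21 h 12 min 10 s frame 20, i.e. 21:12:10;20.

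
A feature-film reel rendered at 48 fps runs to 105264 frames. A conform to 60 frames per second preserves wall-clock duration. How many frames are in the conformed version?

131580 frames

Target frames = source frames × (target rate / source rate) = 105264 × (60)/(48) = 105264 × 5/4 = 131580.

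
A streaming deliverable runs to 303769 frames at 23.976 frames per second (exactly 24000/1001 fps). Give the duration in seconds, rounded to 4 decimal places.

Running time = 303769 × 1001/24000 = 304072769/24000 s ≈ 12669.6987 s.

12669.6987 seconds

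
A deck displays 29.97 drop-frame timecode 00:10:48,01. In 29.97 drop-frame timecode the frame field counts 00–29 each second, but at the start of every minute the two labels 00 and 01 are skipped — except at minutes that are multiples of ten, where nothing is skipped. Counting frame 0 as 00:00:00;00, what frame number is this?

Complete 10-minute blocks: 1, each 17982 frames → 17982.
Remaining 0 whole minutes in the current block: 0 frames.
Within the current minute: 48 × 30 + 1 = 1441. Total = 17982 + 0 + 1441 = 19423.

19423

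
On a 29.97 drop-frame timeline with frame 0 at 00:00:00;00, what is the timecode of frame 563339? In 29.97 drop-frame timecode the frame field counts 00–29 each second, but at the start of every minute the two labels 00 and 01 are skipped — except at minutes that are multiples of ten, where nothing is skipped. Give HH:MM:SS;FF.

Ten DF minutes hold 17982 frames, so frame 563339 lies in block 31 (frames 557442–575423) with 5897 frames into that block.
The block's first minute is 1800 frames and the rest 1798 each; 5897 frames reaches minute 3, so 31 × 18 + 3 × 2 = 564 labels have been skipped so far.
Adding those back, label number 563339 + 564 = 563903 at 30 labels/s is 18796 s + 23 f = 5 h 13 min 16 s frame 23, i.e. 05:13:16;23.

05:13:16;23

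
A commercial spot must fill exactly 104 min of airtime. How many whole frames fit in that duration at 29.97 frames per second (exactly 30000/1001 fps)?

187012 frames

104 min = 6240 s.
Frames = 6240 × 30000/1001 = 14400000/77 ≈ 187012.9870.
Complete frames: 187012.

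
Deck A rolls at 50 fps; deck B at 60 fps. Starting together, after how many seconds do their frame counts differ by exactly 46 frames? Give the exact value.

4.6 seconds

The gap grows by |60 − 50| = 10 frames per second.
Time for a 46-frame gap: 46 ÷ (10) = 4.6 s.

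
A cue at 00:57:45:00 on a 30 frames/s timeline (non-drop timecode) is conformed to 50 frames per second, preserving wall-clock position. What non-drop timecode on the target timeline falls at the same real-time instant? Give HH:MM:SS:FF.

00:57:45:00

Source frame index: (0×3600 + 57×60 + 45) × 30 + 0 = 103950.
Real time: 103950 / (30) = 3465 s.
Target frame: (3465) × (50) = 173250.
At 50 labels/s: frame 173250 → 00:57:45:00.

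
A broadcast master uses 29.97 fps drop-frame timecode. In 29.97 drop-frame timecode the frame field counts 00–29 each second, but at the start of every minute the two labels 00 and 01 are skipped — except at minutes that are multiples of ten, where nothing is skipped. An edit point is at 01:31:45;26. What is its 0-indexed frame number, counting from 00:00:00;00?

165012

Complete 10-minute blocks: 9, each 17982 frames → 161838.
Remaining 1 whole minute in the current block: 1800 + 0 × 1798 = 1800 frames.
Within the current minute: 45 × 30 + 26 − 2 = 1374 (labels ;00/;01 skipped at this minute). Total = 161838 + 1800 + 1374 = 165012.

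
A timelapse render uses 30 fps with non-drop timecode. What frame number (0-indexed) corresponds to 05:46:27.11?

623621

Total seconds to the label: (5 × 3600 + 46 × 60 + 27) = 20787.
Frame index = 20787 × 30 + 11 = 623621.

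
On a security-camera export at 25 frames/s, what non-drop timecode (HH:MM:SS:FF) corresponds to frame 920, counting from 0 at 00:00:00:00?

920 ÷ 25 = 36 full seconds, remainder 20 frames.
36 s = 0 h 0 min 36 s.
Timecode: 00:00:36:20.

00:00:36:20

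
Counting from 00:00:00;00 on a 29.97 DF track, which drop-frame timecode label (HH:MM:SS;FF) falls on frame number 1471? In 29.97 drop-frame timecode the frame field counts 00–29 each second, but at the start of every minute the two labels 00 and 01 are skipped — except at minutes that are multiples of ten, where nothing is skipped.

00:00:49;01

Each 10-minute DF block holds 10 × 60 × 30 − 9 × 2 = 17982 frames. 1471 ÷ 17982 → 0 full blocks, remainder 1471.
Within the partial block the first minute is 1800 frames and each further minute 1798, so 0 further minute boundaries passed. Total skipped labels = 18 × 0 + 2 × 0 = 0.
Non-drop label index = 1471 + 0 = 1471; at 30 labels/s that is 00:00:49:01, i.e. DF 00:00:49;01.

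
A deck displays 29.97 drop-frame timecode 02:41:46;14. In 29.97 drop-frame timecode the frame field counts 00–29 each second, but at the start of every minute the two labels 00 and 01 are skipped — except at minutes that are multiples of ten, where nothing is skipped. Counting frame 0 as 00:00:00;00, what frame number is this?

Complete 10-minute blocks: 16, each 17982 frames → 287712.
Remaining 1 whole minute in the current block: 1800 + 0 × 1798 = 1800 frames.
Within the current minute: 46 × 30 + 14 − 2 = 1392 (labels ;00/;01 skipped at this minute). Total = 287712 + 1800 + 1392 = 290904.

290904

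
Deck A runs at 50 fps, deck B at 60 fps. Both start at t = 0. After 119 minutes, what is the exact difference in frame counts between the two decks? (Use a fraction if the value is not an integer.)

119 min = 7140 s.
A emits 50 × 7140 = 357000 frames; B emits 60 × 7140 = 428400.
Difference = 71400 frames; B is ahead of A.

71400 frames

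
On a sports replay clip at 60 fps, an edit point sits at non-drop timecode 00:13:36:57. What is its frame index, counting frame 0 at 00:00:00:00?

Total seconds to the label: (0 × 3600 + 13 × 60 + 36) = 816.
Frame index = 816 × 60 + 57 = 49017.

49017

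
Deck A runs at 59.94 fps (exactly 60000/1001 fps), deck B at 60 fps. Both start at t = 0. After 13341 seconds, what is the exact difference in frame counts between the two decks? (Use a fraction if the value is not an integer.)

800460/1001 frames

A emits 60000/1001 × 13341 = 800460000/1001 frames; B emits 60 × 13341 = 800460.
Difference = 800460/1001 frames (≈ 799.6603); B is ahead of A.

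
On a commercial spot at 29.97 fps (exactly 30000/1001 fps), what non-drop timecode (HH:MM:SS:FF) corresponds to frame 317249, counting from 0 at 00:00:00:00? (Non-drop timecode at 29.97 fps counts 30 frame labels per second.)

02:56:14:29

317249 ÷ 30 = 10574 full seconds, remainder 29 frames.
10574 s = 2 h 56 min 14 s.
Timecode: 02:56:14:29.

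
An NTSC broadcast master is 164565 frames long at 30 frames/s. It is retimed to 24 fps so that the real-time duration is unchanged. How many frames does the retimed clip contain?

131652 frames

Target frames = source frames × (target rate / source rate) = 164565 × (24)/(30) = 164565 × 4/5 = 131652.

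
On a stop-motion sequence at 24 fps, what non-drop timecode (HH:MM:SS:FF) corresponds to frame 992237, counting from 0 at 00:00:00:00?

992237 ÷ 24 = 41343 full seconds, remainder 5 frames.
41343 s = 11 h 29 min 3 s.
Timecode: 11:29:03:05.

11:29:03:05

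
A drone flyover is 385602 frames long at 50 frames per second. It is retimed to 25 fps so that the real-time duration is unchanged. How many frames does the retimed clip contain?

Target frames = source frames × (target rate / source rate) = 385602 × (25)/(50) = 385602 × 1/2 = 192801.

192801 frames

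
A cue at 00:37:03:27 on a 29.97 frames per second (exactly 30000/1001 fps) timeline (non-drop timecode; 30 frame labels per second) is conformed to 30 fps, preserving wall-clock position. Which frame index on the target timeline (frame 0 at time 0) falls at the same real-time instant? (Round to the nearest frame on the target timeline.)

Source frame index: (0×3600 + 37×60 + 3) × 30 + 27 = 66717.
Real time: 66717 / (30000/1001) = 22261239/10000 s.
Target frame: (22261239/10000) × (30) = 66783717/1000 ≈ 66783.717 → 66784.

frame 66784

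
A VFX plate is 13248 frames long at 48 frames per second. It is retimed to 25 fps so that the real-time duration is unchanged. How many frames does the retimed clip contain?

6900 frames

Target frames = source frames × (target rate / source rate) = 13248 × (25)/(48) = 13248 × 25/48 = 6900.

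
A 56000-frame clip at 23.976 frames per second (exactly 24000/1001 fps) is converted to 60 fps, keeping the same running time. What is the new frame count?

Target frames = source frames × (target rate / source rate) = 56000 × (60)/(24000/1001) = 56000 × 1001/400 = 140140.

140140 frames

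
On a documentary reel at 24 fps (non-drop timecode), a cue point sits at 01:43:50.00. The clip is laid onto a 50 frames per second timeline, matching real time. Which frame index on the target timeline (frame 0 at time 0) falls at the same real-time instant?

frame 311500

Source frame index: (1×3600 + 43×60 + 50) × 24 + 0 = 149520.
Real time: 149520 / (24) = 6230 s.
Target frame: (6230) × (50) = 311500.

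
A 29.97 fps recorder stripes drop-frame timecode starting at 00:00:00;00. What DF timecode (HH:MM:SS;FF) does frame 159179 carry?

Ten DF minutes hold 17982 frames, so frame 159179 lies in block 8 (frames 143856–161837) with 15323 frames into that block.
The block's first minute is 1800 frames and the rest 1798 each; 15323 frames reaches minute 8, so 8 × 18 + 8 × 2 = 160 labels have been skipped so far.
Adding those back, label number 159179 + 160 = 159339 at 30 labels/s is 5311 s + 9 f = 1 h 28 min 31 s frame 9, i.e. 01:28:31;09.

01:28:31;09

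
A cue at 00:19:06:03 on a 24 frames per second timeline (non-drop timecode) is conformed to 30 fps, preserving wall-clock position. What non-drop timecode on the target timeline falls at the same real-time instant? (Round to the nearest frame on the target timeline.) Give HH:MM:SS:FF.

00:19:06:04

Source frame index: (0×3600 + 19×60 + 6) × 24 + 3 = 27507.
Real time: 27507 / (24) = 9169/8 s.
Target frame: (9169/8) × (30) = 137535/4 ≈ 34383.750 → 34384.
At 30 labels/s: frame 34384 → 00:19:06:04.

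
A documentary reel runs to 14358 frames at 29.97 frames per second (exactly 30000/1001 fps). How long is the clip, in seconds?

479.0786 seconds

Running time = 14358 / (30000/1001) = 479.0786 s.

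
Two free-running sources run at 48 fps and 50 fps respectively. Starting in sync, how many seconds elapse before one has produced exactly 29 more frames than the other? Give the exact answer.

The gap grows by |50 − 48| = 2 frames per second.
Time for a 29-frame gap: 29 ÷ (2) = 14.5 s.

14.5 seconds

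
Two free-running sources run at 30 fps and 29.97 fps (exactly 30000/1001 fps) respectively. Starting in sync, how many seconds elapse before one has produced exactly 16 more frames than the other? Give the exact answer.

8008/15 seconds

The gap grows by |30000/1001 − 30| = 30/1001 frames per second.
Time for a 16-frame gap: 16 ÷ (30/1001) = 8008/15 s.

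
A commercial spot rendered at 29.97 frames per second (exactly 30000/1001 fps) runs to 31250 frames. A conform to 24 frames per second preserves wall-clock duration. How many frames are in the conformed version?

25025 frames

Target frames = source frames × (target rate / source rate) = 31250 × (24)/(30000/1001) = 31250 × 1001/1250 = 25025.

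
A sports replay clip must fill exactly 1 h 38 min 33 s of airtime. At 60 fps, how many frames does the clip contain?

1 h 38 min 33 s = 5913 s.
Frames = 5913 × 60 = 354780.

354780 frames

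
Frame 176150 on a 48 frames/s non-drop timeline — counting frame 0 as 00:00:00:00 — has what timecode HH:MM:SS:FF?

01:01:09:38

176150 ÷ 48 = 3669 full seconds, remainder 38 frames.
3669 s = 1 h 1 min 9 s.
Timecode: 01:01:09:38.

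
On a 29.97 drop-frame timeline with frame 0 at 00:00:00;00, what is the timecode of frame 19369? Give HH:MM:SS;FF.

00:10:46;07

Each 10-minute DF block holds 10 × 60 × 30 − 9 × 2 = 17982 frames. 19369 ÷ 17982 → 1 full block, remainder 1387.
Within the partial block the first minute is 1800 frames and each further minute 1798, so 0 further minute boundaries passed. Total skipped labels = 18 × 1 + 2 × 0 = 18.
Non-drop label index = 19369 + 18 = 19387; at 30 labels/s that is 00:10:46:07, i.e. DF 00:10:46;07.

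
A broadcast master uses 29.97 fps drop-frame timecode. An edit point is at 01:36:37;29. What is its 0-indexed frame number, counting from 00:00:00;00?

Complete 10-minute blocks: 9, each 17982 frames → 161838.
Remaining 6 whole minutes in the current block: 1800 + 5 × 1798 = 10790 frames.
Within the current minute: 37 × 30 + 29 − 2 = 1137 (labels ;00/;01 skipped at this minute). Total = 161838 + 10790 + 1137 = 173765.

173765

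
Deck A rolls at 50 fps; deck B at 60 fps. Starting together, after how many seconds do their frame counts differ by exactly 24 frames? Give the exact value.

2.4 seconds

The gap grows by |60 − 50| = 10 frames per second.
Time for a 24-frame gap: 24 ÷ (10) = 2.4 s.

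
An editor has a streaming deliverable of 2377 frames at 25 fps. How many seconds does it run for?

Running time = 2377 / (25) = 95.08 s.

95.08 seconds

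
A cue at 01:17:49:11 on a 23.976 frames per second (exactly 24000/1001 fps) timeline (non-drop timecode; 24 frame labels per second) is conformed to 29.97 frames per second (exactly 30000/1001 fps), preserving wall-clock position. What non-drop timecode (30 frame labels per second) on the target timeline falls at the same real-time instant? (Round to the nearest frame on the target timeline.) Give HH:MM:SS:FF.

01:17:49:14

Source frame index: (1×3600 + 17×60 + 49) × 24 + 11 = 112067.
Real time: 112067 / (24000/1001) = 112179067/24000 s.
Target frame: (112179067/24000) × (30000/1001) = 560335/4 ≈ 140083.750 → 140084.
At 30 labels/s: frame 140084 → 01:17:49:14.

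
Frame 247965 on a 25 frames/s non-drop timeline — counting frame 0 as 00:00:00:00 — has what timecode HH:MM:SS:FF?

02:45:18:15

247965 ÷ 25 = 9918 full seconds, remainder 15 frames.
9918 s = 2 h 45 min 18 s.
Timecode: 02:45:18:15.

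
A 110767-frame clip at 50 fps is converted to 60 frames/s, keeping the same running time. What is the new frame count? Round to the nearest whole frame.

Frames at target rate = 110767 × (60) / (50) = 664602/5 ≈ 132920.400.
Nearest whole frame: 132920.

132920 frames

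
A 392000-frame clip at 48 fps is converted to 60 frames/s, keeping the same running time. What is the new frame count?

490000 frames

Target frames = source frames × (target rate / source rate) = 392000 × (60)/(48) = 392000 × 5/4 = 490000.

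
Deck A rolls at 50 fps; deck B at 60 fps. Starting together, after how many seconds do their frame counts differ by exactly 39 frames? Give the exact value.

The gap grows by |60 − 50| = 10 frames per second.
Time for a 39-frame gap: 39 ÷ (10) = 3.9 s.

3.9 seconds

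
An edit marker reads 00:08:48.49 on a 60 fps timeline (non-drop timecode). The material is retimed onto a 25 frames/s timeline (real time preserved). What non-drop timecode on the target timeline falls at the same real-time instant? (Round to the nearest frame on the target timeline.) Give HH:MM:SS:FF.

Source frame index: (0×3600 + 8×60 + 48) × 60 + 49 = 31729.
Real time: 31729 / (60) = 31729/60 s.
Target frame: (31729/60) × (25) = 158645/12 ≈ 13220.417 → 13220.
At 25 labels/s: frame 13220 → 00:08:48:20.

00:08:48:20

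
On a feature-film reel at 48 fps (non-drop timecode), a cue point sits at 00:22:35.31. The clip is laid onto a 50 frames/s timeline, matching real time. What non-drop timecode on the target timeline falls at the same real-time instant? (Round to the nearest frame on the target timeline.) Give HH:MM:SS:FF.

00:22:35:32

Source frame index: (0×3600 + 22×60 + 35) × 48 + 31 = 65071.
Real time: 65071 / (48) = 65071/48 s.
Target frame: (65071/48) × (50) = 1626775/24 ≈ 67782.292 → 67782.
At 50 labels/s: frame 67782 → 00:22:35:32.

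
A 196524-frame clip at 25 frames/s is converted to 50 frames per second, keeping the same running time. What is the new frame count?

393048 frames

Frames at target rate = 196524 × (50) / (25) = 393048.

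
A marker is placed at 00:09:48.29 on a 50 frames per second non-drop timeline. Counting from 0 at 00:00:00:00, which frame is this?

Total seconds to the label: (0 × 3600 + 9 × 60 + 48) = 588.
Frame index = 588 × 50 + 29 = 29429.

29429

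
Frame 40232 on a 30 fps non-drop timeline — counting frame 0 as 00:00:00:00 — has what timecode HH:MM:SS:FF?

00:22:21:02

40232 ÷ 30 = 1341 full seconds, remainder 2 frames.
1341 s = 0 h 22 min 21 s.
Timecode: 00:22:21:02.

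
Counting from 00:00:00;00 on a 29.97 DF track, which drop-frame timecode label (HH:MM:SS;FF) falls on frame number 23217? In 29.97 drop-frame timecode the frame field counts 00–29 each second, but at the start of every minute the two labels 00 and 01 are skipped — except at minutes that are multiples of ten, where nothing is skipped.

00:12:54;19

Ten DF minutes hold 17982 frames, so frame 23217 lies in block 1 (frames 17982–35963) with 5235 frames into that block.
The block's first minute is 1800 frames and the rest 1798 each; 5235 frames reaches minute 2, so 1 × 18 + 2 × 2 = 22 labels have been skipped so far.
Adding those back, label number 23217 + 22 = 23239 at 30 labels/s is 774 s + 19 f = 0 h 12 min 54 s frame 19, i.e. 00:12:54;19.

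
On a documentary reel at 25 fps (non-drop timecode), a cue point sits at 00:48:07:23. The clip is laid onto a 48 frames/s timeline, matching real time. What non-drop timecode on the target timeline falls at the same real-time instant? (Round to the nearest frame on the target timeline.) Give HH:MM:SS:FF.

Source frame index: (0×3600 + 48×60 + 7) × 25 + 23 = 72198.
Real time: 72198 / (25) = 72198/25 s.
Target frame: (72198/25) × (48) = 3465504/25 ≈ 138620.160 → 138620.
At 48 labels/s: frame 138620 → 00:48:07:44.

00:48:07:44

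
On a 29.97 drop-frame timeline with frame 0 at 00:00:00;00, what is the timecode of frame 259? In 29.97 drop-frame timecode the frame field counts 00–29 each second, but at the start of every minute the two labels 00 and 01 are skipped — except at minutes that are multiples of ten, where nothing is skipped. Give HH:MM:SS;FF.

Ten DF minutes hold 17982 frames, so frame 259 lies in block 0 (frames 0–17981) with 259 frames into that block.
The block's first minute is 1800 frames and the rest 1798 each; 259 frames reaches minute 0, so 0 × 18 + 0 × 2 = 0 labels have been skipped so far.
Adding those back, label number 259 + 0 = 259 at 30 labels/s is 8 s + 19 f = 0 h 0 min 8 s frame 19, i.e. 00:00:08;19.

00:00:08;19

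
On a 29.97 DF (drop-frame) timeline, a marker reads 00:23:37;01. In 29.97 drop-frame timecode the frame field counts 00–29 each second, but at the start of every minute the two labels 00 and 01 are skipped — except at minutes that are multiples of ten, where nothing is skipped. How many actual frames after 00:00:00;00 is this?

As if non-drop at 30 labels/s: (0 × 3600 + 23 × 60 + 37) × 30 + 1 = 42511.
Minute boundaries passed: 23; those not divisible by 10: 23 − 2 = 21; dropped labels = 2 × 21 = 42.
Actual frame index = 42511 − 42 = 42469.

42469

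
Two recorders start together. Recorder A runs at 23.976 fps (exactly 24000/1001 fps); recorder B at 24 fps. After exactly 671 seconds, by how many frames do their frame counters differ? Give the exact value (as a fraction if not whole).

A emits 24000/1001 × 671 = 1464000/91 frames; B emits 24 × 671 = 16104.
Difference = 1464/91 frames (≈ 16.0879); B is ahead of A.

1464/91 frames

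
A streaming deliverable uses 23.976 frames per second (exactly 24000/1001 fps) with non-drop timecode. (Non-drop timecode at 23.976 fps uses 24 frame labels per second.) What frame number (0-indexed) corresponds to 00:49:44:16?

frame 71632

Total seconds to the label: (0 × 3600 + 49 × 60 + 44) = 2984.
Frame index = 2984 × 24 + 16 = 71632.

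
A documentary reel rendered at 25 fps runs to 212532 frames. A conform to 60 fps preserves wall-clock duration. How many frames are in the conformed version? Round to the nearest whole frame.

Frames at target rate = 212532 × (60) / (25) = 2550384/5 ≈ 510076.800.
Nearest whole frame: 510077.

510077 frames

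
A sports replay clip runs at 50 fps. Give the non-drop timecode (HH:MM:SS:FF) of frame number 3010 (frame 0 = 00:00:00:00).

00:01:00:10

3010 ÷ 50 = 60 full seconds, remainder 10 frames.
60 s = 0 h 1 min 0 s.
Timecode: 00:01:00:10.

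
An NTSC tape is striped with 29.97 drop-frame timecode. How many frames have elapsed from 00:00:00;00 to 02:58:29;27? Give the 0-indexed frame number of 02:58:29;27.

320975

Complete 10-minute blocks: 17, each 17982 frames → 305694.
Remaining 8 whole minutes in the current block: 1800 + 7 × 1798 = 14386 frames.
Within the current minute: 29 × 30 + 27 − 2 = 895 (labels ;00/;01 skipped at this minute). Total = 305694 + 14386 + 895 = 320975.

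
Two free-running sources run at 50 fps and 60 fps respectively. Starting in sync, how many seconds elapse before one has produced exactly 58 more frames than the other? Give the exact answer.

5.8 seconds

The gap grows by |60 − 50| = 10 frames per second.
Time for a 58-frame gap: 58 ÷ (10) = 5.8 s.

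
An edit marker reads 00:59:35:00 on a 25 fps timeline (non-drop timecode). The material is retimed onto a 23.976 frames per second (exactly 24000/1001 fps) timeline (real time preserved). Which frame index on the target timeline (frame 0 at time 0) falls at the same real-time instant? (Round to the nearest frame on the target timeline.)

frame 85714

Source frame index: (0×3600 + 59×60 + 35) × 25 + 0 = 89375.
Real time: 89375 / (25) = 3575 s.
Target frame: (3575) × (24000/1001) = 600000/7 ≈ 85714.286 → 85714.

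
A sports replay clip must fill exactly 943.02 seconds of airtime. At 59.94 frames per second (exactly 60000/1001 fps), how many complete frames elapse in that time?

Frames = 943.02 × 60000/1001 = 4352400/77 ≈ 56524.6753.
Complete frames: 56524.

56524 frames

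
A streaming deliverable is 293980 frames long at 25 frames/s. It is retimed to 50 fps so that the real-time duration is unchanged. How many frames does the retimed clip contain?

Frames at target rate = 293980 × (50) / (25) = 587960.

587960 frames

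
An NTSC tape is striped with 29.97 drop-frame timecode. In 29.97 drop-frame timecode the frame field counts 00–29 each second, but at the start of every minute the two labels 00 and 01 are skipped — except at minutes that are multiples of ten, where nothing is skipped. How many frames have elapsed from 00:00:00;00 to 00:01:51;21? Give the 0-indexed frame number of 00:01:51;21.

As if non-drop at 30 labels/s: (0 × 3600 + 1 × 60 + 51) × 30 + 21 = 3351.
Minute boundaries passed: 1; those not divisible by 10: 1 − 0 = 1; dropped labels = 2 × 1 = 2.
Actual frame index = 3351 − 2 = 3349.

3349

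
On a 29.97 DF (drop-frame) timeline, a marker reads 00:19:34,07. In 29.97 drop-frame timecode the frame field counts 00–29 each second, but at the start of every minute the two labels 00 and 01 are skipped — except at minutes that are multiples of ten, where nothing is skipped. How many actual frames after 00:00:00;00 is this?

35191

As if non-drop at 30 labels/s: (0 × 3600 + 19 × 60 + 34) × 30 + 7 = 35227.
Minute boundaries passed: 19; those not divisible by 10: 19 − 1 = 18; dropped labels = 2 × 18 = 36.
Actual frame index = 35227 − 36 = 35191.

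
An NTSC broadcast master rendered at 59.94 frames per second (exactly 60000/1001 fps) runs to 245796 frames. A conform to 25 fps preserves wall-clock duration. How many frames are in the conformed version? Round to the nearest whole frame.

Frames at target rate = 245796 × (25) / (60000/1001) = 20503483/200 ≈ 102517.415.
Nearest whole frame: 102517.

102517 frames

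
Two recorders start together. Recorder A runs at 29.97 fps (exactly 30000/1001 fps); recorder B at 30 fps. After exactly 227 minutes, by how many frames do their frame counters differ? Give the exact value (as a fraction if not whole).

227 min = 13620 s.
A emits 30000/1001 × 13620 = 408600000/1001 frames; B emits 30 × 13620 = 408600.
Difference = 408600/1001 frames (≈ 408.1918); B is ahead of A.

408600/1001 frames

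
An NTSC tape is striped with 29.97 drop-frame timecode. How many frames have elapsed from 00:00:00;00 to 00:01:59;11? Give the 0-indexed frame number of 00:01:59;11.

3579

As if non-drop at 30 labels/s: (0 × 3600 + 1 × 60 + 59) × 30 + 11 = 3581.
Minute boundaries passed: 1; those not divisible by 10: 1 − 0 = 1; dropped labels = 2 × 1 = 2.
Actual frame index = 3581 − 2 = 3579.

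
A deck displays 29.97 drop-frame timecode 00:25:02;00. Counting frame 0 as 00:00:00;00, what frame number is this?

45014

Complete 10-minute blocks: 2, each 17982 frames → 35964.
Remaining 5 whole minutes in the current block: 1800 + 4 × 1798 = 8992 frames.
Within the current minute: 2 × 30 + 0 − 2 = 58 (labels ;00/;01 skipped at this minute). Total = 35964 + 8992 + 58 = 45014.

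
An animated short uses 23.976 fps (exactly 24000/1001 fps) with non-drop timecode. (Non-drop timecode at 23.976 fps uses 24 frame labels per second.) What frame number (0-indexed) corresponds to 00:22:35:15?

Total seconds to the label: (0 × 3600 + 22 × 60 + 35) = 1355.
Frame index = 1355 × 24 + 15 = 32535.

32535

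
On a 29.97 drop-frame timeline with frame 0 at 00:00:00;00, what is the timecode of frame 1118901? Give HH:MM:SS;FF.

10:22:14;01

Each 10-minute DF block holds 10 × 60 × 30 − 9 × 2 = 17982 frames. 1118901 ÷ 17982 → 62 full blocks, remainder 4017.
Within the partial block the first minute is 1800 frames and each further minute 1798, so 2 further minute boundaries passed. Total skipped labels = 18 × 62 + 2 × 2 = 1120.
Non-drop label index = 1118901 + 1120 = 1120021; at 30 labels/s that is 10:22:14:01, i.e. DF 10:22:14;01.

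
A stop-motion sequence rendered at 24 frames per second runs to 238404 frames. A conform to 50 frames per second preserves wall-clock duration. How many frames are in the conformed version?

Target frames = source frames × (target rate / source rate) = 238404 × (50)/(24) = 238404 × 25/12 = 496675.

496675 frames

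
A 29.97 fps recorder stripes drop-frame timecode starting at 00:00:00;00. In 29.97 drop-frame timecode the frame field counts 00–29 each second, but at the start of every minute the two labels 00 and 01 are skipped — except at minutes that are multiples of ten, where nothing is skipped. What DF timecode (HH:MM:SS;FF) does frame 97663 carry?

00:54:18;21

Ten DF minutes hold 17982 frames, so frame 97663 lies in block 5 (frames 89910–107891) with 7753 frames into that block.
The block's first minute is 1800 frames and the rest 1798 each; 7753 frames reaches minute 4, so 5 × 18 + 4 × 2 = 98 labels have been skipped so far.
Adding those back, label number 97663 + 98 = 97761 at 30 labels/s is 3258 s + 21 f = 0 h 54 min 18 s frame 21, i.e. 00:54:18;21.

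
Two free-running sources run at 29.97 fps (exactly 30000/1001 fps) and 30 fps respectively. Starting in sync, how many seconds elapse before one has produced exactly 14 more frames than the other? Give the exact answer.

7007/15 seconds

The gap grows by |30 − 30000/1001| = 30/1001 frames per second.
Time for a 14-frame gap: 14 ÷ (30/1001) = 7007/15 s.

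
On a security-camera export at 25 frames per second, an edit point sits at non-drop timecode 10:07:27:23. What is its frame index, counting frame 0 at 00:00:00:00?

Total seconds to the label: (10 × 3600 + 7 × 60 + 27) = 36447.
Frame index = 36447 × 25 + 23 = 911198.

911198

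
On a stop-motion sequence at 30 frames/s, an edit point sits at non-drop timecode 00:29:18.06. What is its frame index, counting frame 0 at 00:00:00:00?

Total seconds to the label: (0 × 3600 + 29 × 60 + 18) = 1758.
Frame index = 1758 × 30 + 6 = 52746.

frame 52746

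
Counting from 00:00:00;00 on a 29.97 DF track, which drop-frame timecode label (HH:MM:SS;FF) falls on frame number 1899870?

17:36:32;12

Each 10-minute DF block holds 10 × 60 × 30 − 9 × 2 = 17982 frames. 1899870 ÷ 17982 → 105 full blocks, remainder 11760.
Within the partial block the first minute is 1800 frames and each further minute 1798, so 6 further minute boundaries passed. Total skipped labels = 18 × 105 + 2 × 6 = 1902.
Non-drop label index = 1899870 + 1902 = 1901772; at 30 labels/s that is 17:36:32:12, i.e. DF 17:36:32;12.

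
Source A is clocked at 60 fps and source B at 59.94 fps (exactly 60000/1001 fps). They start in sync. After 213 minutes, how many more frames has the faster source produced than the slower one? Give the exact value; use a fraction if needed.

766800/1001 frames

213 min = 12780 s.
A emits 60 × 12780 = 766800 frames; B emits 60000/1001 × 12780 = 766800000/1001.
Difference = 766800/1001 frames (≈ 766.0340); B is behind A.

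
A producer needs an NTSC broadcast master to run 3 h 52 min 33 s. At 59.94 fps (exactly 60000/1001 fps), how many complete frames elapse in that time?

836343 frames

3 h 52 min 33 s = 13953 s.
Frames = 13953 × 60000/1001 = 837180000/1001 ≈ 836343.6563.
Complete frames: 836343.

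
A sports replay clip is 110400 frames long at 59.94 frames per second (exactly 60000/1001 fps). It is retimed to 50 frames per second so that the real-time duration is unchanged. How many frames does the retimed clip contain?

Target frames = source frames × (target rate / source rate) = 110400 × (50)/(60000/1001) = 110400 × 1001/1200 = 92092.

92092 frames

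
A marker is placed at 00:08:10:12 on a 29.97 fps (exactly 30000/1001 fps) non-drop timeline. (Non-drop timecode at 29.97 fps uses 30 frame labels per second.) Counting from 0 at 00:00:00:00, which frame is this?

Total seconds to the label: (0 × 3600 + 8 × 60 + 10) = 490.
Frame index = 490 × 30 + 12 = 14712.

frame 14712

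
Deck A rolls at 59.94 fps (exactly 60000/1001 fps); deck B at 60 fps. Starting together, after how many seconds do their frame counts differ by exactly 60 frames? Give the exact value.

1001 seconds

The gap grows by |60 − 60000/1001| = 60/1001 frames per second.
Time for a 60-frame gap: 60 ÷ (60/1001) = 1001 s.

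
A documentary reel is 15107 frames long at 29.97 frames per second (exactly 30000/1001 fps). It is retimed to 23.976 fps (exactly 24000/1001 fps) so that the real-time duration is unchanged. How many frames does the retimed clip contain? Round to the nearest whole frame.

12086 frames

Frames at target rate = 15107 × (24000/1001) / (30000/1001) = 60428/5 ≈ 12085.600.
Nearest whole frame: 12086.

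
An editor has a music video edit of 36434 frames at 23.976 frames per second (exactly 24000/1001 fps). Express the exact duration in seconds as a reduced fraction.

Running time = 36434 ÷ (24000/1001) = 36434 × 1001/24000 = 18235217/12000 s.

18235217/12000 seconds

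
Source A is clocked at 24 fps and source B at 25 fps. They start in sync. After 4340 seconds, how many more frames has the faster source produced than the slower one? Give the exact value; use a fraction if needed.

4340 frames

A emits 24 × 4340 = 104160 frames; B emits 25 × 4340 = 108500.
Difference = 4340 frames; B is ahead of A.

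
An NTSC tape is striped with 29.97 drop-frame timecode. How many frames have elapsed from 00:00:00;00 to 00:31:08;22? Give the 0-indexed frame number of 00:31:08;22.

56006

Complete 10-minute blocks: 3, each 17982 frames → 53946.
Remaining 1 whole minute in the current block: 1800 + 0 × 1798 = 1800 frames.
Within the current minute: 8 × 30 + 22 − 2 = 260 (labels ;00/;01 skipped at this minute). Total = 53946 + 1800 + 260 = 56006.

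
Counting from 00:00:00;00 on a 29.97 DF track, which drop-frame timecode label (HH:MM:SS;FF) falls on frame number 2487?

00:01:22;29

Ten DF minutes hold 17982 frames, so frame 2487 lies in block 0 (frames 0–17981) with 2487 frames into that block.
The block's first minute is 1800 frames and the rest 1798 each; 2487 frames reaches minute 1, so 0 × 18 + 1 × 2 = 2 labels have been skipped so far.
Adding those back, label number 2487 + 2 = 2489 at 30 labels/s is 82 s + 29 f = 0 h 1 min 22 s frame 29, i.e. 00:01:22;29.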